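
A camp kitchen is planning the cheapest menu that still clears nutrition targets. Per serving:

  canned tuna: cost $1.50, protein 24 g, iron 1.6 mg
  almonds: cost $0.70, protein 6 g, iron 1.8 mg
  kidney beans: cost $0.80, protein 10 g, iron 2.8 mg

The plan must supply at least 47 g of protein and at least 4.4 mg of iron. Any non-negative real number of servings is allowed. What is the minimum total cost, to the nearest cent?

$3.04

canned tuna only: max(47/24, 4.4/1.6) = 2.75 servings → $4.12.
almonds only: max(47/6, 4.4/1.8) = 7.833 servings → $5.48.
kidney beans only: max(47/10, 4.4/2.8) = 4.7 servings → $3.76.
canned tuna + almonds with both tight: 1.732 servings and 0.9048 servings → $3.23.
canned tuna + kidney beans with both tight: 1.711 servings and 0.5938 servings → $3.04.
almonds + kidney beans with both targets exact would need a negative amount; discard.
So the least-cost plan costs $3.04.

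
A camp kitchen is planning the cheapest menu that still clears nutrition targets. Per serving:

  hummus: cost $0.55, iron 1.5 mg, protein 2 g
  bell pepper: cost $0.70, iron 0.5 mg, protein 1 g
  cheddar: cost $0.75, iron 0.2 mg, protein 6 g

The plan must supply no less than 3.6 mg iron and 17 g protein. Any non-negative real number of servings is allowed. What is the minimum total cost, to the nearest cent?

For a min-cost LP with two ≥-constraints, a basic feasible solution has at most two positive variables.
hummus only: max(3.6/1.5, 17/2) = 8.5 servings → $4.67.
bell pepper only: max(3.6/0.5, 17/1) = 17 servings → $11.90.
cheddar only: max(3.6/0.2, 17/6) = 18 servings → $13.50.
hummus + bell pepper with both targets exact would need a negative amount; discard.
hummus + cheddar with both tight: 2.116 servings and 2.128 servings → $2.76.
bell pepper + cheddar with both tight: 6.5 servings and 1.75 servings → $5.86.
So the least-cost plan costs $2.76.

$2.76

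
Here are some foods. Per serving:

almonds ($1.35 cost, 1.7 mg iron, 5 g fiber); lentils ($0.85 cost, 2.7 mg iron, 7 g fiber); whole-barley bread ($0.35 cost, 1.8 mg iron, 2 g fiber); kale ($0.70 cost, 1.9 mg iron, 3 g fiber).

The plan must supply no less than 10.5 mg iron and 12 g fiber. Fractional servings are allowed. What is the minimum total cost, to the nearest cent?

At the optimum either one food covers both requirements or two foods hit both targets exactly; no other combination can be cheaper.
almonds only: max(10.5/1.7, 12/5) = 6.176 servings → $8.34.
lentils only: max(10.5/2.7, 12/7) = 3.889 servings → $3.31.
whole-barley bread only: max(10.5/1.8, 12/2) = 6 servings → $2.10.
kale only: max(10.5/1.9, 12/3) = 5.526 servings → $3.87.
almonds + lentils: intersection lies outside the first quadrant.
almonds + whole-barley bread with both tight: 0.1071 servings and 5.732 servings → $2.15.
almonds + kale: intersection lies outside the first quadrant.
lentils + whole-barley bread with both tight: 0.08333 servings and 5.708 servings → $2.07.
lentils + kale with both targets exact would need a negative amount; discard.
whole-barley bread + kale with both tight: 5.438 servings and 0.375 servings → $2.17.
So the least-cost plan costs $2.07.

$2.07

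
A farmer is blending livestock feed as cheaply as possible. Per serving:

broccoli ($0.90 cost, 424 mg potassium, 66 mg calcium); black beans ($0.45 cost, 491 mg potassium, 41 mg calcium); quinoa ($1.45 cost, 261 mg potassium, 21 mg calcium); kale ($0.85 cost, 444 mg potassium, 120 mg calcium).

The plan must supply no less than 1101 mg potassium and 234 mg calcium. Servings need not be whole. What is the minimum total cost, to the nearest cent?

broccoli only: max(1101/424, 234/66) = 3.545 servings → $3.19.
black beans only: max(1101/491, 234/41) = 5.707 servings → $2.57.
quinoa only: max(1101/261, 234/21) = 11.14 servings → $16.16.
kale only: max(1101/444, 234/120) = 2.48 servings → $2.11.
broccoli + black beans with both targets exact would need a negative amount; discard.
broccoli + quinoa: intersection lies outside the first quadrant.
broccoli + kale with both tight: 1.308 servings and 1.231 servings → $2.22.
black beans + quinoa: intersection lies outside the first quadrant.
black beans + kale with both tight: 0.6932 servings and 1.713 servings → $1.77.
quinoa + kale with both tight: 1.283 servings and 1.725 servings → $3.33.
So the least-cost plan costs $1.77.

$1.77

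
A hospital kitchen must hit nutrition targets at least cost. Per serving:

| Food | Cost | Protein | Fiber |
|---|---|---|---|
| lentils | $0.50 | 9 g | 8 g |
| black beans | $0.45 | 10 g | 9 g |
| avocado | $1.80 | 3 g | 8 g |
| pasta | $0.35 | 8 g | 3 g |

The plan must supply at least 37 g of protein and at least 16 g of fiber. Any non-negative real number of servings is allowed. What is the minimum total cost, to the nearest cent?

$1.62

Minimising a linear cost over {protein ≥ 37, fiber ≥ 16, servings ≥ 0} — the optimum is at a vertex, using one or two foods.
lentils only: max(37/9, 16/8) = 4.111 servings → $2.06.
black beans only: max(37/10, 16/9) = 3.7 servings → $1.67.
avocado only: max(37/3, 16/8) = 12.33 servings → $22.20.
pasta only: max(37/8, 16/3) = 5.333 servings → $1.87.
lentils + black beans: the both-tight solution has a negative serving — not a feasible corner.
lentils + avocado: the both-tight solution has a negative serving — not a feasible corner.
lentils + pasta with both tight: 0.4595 servings and 4.108 servings → $1.67.
black beans + avocado: intersection lies outside the first quadrant.
black beans + pasta with both tight: 0.4048 servings and 4.119 servings → $1.62.
avocado + pasta with both tight: 0.3091 servings and 4.509 servings → $2.13.
So the least-cost plan costs $1.62.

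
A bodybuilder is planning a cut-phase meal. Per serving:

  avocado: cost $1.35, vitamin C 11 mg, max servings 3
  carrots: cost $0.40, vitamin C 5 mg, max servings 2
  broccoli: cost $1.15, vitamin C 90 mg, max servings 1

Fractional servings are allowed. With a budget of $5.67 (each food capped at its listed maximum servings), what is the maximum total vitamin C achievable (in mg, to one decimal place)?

Vitamin C per dollar: broccoli 78.26, carrots 12.5, avocado 8.148.
Take 1 serving of broccoli: spends $1.15, +90.0 mg vitamin C (running total 90.0 mg).
Take 2 servings of carrots: spends $0.80, +10.0 mg vitamin C (running total 100.0 mg).
Take 2.756 servings of avocado: spends $3.72, +30.3 mg vitamin C (running total 130.3 mg).
Filling greedily by vitamin C-per-dollar is optimal for one linear limit, giving 130.3 mg.

130.3 mg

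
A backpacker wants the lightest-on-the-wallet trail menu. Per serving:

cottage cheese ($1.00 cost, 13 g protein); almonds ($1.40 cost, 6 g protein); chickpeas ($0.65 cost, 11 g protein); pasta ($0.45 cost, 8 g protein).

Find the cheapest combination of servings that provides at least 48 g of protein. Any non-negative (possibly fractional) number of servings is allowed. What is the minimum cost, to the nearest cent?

$2.70

Cost per g of protein: pasta $0.0563, chickpeas $0.0591, cottage cheese $0.0769, almonds $0.2333.
With no serving limits, use only pasta: 48 g / 8 g = 6 servings × $0.45 = $2.70.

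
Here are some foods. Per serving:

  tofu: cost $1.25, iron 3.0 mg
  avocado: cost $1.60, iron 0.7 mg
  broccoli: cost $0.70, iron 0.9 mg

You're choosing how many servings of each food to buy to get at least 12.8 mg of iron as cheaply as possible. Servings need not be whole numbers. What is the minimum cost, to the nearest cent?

Cost per mg of iron: tofu $0.4167, broccoli $0.7778, avocado $2.2857.
With no serving limits, use only tofu: 12.8 mg / 3.0 mg = 4.267 servings × $1.25 = $5.33.

$5.33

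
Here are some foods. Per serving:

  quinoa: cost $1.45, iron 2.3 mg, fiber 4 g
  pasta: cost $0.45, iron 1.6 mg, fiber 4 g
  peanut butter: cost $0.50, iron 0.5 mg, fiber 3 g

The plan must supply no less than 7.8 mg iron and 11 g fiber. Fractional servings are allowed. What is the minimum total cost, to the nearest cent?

$2.19

An LP optimum is at a vertex; with two nutrient constraints at most two foods are used. Check each candidate.
quinoa only: max(7.8/2.3, 11/4) = 3.391 servings → $4.92.
pasta only: max(7.8/1.6, 11/4) = 4.875 servings → $2.19.
peanut butter only: max(7.8/0.5, 11/3) = 15.6 servings → $7.80.
quinoa + pasta: the both-tight solution has a negative serving — not a feasible corner.
quinoa + peanut butter with both targets exact would need a negative amount; discard.
pasta + peanut butter: intersection lies outside the first quadrant.
So the least-cost plan costs $2.19.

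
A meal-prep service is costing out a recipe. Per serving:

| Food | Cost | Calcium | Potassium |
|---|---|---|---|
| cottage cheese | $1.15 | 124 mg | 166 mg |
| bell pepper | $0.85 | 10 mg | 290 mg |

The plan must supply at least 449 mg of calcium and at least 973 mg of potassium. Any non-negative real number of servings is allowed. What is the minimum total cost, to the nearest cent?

$5.18

For a min-cost LP with two ≥-constraints, a basic feasible solution has at most two positive variables.
cottage cheese only: max(449/124, 973/166) = 5.861 servings → $6.74.
bell pepper only: max(449/10, 973/290) = 44.9 servings → $38.16.
cottage cheese + bell pepper with both tight: 3.513 servings and 1.345 servings → $5.18.
Cheapest feasible corner: $5.18.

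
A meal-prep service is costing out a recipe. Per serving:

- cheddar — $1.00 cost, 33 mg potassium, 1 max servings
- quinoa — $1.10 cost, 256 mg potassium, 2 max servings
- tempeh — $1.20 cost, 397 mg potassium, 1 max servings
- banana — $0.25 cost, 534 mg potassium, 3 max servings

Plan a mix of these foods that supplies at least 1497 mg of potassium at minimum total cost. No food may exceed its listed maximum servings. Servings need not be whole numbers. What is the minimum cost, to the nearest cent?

$0.70

Cost per mg of potassium: banana $0.0005, tempeh $0.0030, quinoa $0.0043, cheddar $0.0303.
Take 2.803 servings of banana: +1497.0 mg potassium for $0.70 (total $0.70, still need 0.0 mg).
Greedy by cheapest-per-mg is optimal for a single linear constraint, so the minimum cost is $0.70.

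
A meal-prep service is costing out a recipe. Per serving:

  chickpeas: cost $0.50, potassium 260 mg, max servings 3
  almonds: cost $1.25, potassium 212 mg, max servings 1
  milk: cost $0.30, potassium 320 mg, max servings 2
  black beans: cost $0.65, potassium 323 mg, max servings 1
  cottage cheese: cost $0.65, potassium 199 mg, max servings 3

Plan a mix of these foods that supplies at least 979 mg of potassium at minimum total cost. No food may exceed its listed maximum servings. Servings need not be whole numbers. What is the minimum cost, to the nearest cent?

$1.25

Cost per mg of potassium: milk $0.0009, chickpeas $0.0019, black beans $0.0020, cottage cheese $0.0033, almonds $0.0059.
Take 2 servings of milk: +640.0 mg potassium for $0.60 (total $0.60, still need 339.0 mg).
Take 1.304 servings of chickpeas: +339.0 mg potassium for $0.65 (total $1.25, still need 0.0 mg).
Greedy by cheapest-per-mg is optimal for a single linear constraint, so the minimum cost is $1.25.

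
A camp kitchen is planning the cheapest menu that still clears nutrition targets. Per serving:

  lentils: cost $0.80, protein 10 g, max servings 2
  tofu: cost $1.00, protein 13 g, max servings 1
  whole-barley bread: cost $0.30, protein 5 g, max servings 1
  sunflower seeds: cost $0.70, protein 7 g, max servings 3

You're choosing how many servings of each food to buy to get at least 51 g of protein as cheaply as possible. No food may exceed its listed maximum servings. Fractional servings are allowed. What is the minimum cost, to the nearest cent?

Cost per g of protein: whole-barley bread $0.0600, tofu $0.0769, lentils $0.0800, sunflower seeds $0.1000.
Take 1 serving of whole-barley bread: +5.0 g protein for $0.30 (total $0.30, still need 46.0 g).
Take 1 serving of tofu: +13.0 g protein for $1.00 (total $1.30, still need 33.0 g).
Take 2 servings of lentils: +20.0 g protein for $1.60 (total $2.90, still need 13.0 g).
Take 1.857 servings of sunflower seeds: +13.0 g protein for $1.30 (total $4.20, still need 0.0 g).
Filling from the cheapest source first is optimal under one linear minimum: $4.20.

$4.20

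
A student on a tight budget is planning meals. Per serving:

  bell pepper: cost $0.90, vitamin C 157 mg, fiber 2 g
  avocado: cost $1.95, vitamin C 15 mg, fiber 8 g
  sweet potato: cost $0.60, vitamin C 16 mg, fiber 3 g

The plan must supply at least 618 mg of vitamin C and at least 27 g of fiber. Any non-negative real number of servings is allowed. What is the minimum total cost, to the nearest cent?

$7.02

Check every corner: each single food scaled to meet both minima, and each pair solved so both constraints bind.
bell pepper only: max(618/157, 27/2) = 13.5 servings → $12.15.
avocado only: max(618/15, 27/8) = 41.2 servings → $80.34.
sweet potato only: max(618/16, 27/3) = 38.62 servings → $23.18.
bell pepper + avocado with both tight: 3.702 servings and 2.449 servings → $8.11.
bell pepper + sweet potato with both tight: 3.239 servings and 6.841 servings → $7.02.
avocado + sweet potato with both targets exact would need a negative amount; discard.
So the least-cost plan costs $7.02.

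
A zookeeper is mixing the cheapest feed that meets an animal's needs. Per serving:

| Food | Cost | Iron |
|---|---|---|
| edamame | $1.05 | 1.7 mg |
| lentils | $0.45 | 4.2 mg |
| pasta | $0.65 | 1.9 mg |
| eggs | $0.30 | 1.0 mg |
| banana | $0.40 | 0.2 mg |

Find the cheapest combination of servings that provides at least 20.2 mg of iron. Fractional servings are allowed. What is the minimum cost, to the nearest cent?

Cost per mg of iron: lentils $0.1071, eggs $0.3000, pasta $0.3421, edamame $0.6176, banana $2.0000.
With no serving limits, use only lentils: 20.2 mg / 4.2 mg = 4.81 servings × $0.45 = $2.16.

$2.16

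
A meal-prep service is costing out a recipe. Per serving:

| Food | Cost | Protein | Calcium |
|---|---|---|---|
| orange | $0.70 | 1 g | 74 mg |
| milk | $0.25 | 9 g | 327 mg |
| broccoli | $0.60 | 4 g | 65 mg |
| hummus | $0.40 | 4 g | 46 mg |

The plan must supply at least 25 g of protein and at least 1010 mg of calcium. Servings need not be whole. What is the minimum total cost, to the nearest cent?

$0.77

With two linear requirements the optimum uses one or two foods; enumerate the corners.
orange only: max(25/1, 1010/74) = 25 servings → $17.50.
milk only: max(25/9, 1010/327) = 3.089 servings → $0.77.
broccoli only: max(25/4, 1010/65) = 15.54 servings → $9.32.
hummus only: max(25/4, 1010/46) = 21.96 servings → $8.78.
orange + milk with both tight: 2.699 servings and 2.478 servings → $2.51.
orange + broccoli with both tight: 10.45 servings and 3.636 servings → $9.50.
orange + hummus with both tight: 11.56 servings and 3.36 servings → $9.44.
milk + broccoli: the both-tight solution has a negative serving — not a feasible corner.
milk + hummus with both targets exact would need a negative amount; discard.
broccoli + hummus with both targets exact would need a negative amount; discard.
So the least-cost plan costs $0.77.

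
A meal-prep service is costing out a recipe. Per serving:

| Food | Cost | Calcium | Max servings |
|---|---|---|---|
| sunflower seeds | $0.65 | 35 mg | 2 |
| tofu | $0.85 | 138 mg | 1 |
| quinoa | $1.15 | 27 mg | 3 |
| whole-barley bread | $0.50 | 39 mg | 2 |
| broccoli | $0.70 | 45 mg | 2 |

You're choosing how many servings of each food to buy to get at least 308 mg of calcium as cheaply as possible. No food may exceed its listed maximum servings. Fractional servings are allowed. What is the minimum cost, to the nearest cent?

$3.29

Cost per mg of calcium: tofu $0.0062, whole-barley bread $0.0128, broccoli $0.0156, sunflower seeds $0.0186, quinoa $0.0426.
Take 1 serving of tofu: +138.0 mg calcium for $0.85 (total $0.85, still need 170.0 mg).
Take 2 servings of whole-barley bread: +78.0 mg calcium for $1.00 (total $1.85, still need 92.0 mg).
Take 2 servings of broccoli: +90.0 mg calcium for $1.40 (total $3.25, still need 2.0 mg).
Take 0.05714 servings of sunflower seeds: +2.0 mg calcium for $0.04 (total $3.29, still need 0.0 mg).
Filling from the cheapest source first is optimal under one linear minimum: $3.29.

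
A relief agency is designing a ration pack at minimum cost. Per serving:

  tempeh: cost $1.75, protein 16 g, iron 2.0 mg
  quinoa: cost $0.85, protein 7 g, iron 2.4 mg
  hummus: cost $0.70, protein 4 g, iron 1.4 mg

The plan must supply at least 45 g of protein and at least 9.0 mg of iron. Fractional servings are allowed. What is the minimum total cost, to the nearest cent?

$5.11

Compare the cost at each extreme point of the feasible region.
tempeh only: max(45/16, 9.0/2.0) = 4.5 servings → $7.88.
quinoa only: max(45/7, 9.0/2.4) = 6.429 servings → $5.46.
hummus only: max(45/4, 9.0/1.4) = 11.25 servings → $7.88.
tempeh + quinoa with both tight: 1.844 servings and 2.213 servings → $5.11.
tempeh + hummus with both tight: 1.875 servings and 3.75 servings → $5.91.
quinoa + hummus: intersection lies outside the first quadrant.
The minimum over all feasible corners is $5.11.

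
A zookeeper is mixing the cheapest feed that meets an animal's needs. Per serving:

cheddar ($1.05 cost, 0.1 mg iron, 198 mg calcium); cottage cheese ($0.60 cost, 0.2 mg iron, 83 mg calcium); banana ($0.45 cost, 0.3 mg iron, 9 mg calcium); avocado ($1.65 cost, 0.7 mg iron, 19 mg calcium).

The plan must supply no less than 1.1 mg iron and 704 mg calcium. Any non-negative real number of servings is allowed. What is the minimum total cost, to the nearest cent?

cheddar only: max(1.1/0.1, 704/198) = 11 servings → $11.55.
cottage cheese only: max(1.1/0.2, 704/83) = 8.482 servings → $5.09.
banana only: max(1.1/0.3, 704/9) = 78.22 servings → $35.20.
avocado only: max(1.1/0.7, 704/19) = 37.05 servings → $61.14.
cheddar + cottage cheese with both tight: 1.581 servings and 4.709 servings → $4.49.
cheddar + banana with both tight: 3.441 servings and 2.52 servings → $4.75.
cheddar + avocado with both tight: 3.452 servings and 1.078 servings → $5.40.
cottage cheese + banana: intersection lies outside the first quadrant.
cottage cheese + avocado: the both-tight solution has a negative serving — not a feasible corner.
banana + avocado: the both-tight solution has a negative serving — not a feasible corner.
Cheapest feasible corner: $4.49.

$4.49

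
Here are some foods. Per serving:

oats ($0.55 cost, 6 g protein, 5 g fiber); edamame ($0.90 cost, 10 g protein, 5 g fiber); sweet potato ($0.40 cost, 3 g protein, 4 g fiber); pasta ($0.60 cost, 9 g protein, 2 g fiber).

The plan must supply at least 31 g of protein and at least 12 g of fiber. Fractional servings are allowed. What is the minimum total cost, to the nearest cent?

$2.28

An LP optimum is at a vertex; with two nutrient constraints at most two foods are used. Check each candidate.
oats only: max(31/6, 12/5) = 5.167 servings → $2.84.
edamame only: max(31/10, 12/5) = 3.1 servings → $2.79.
sweet potato only: max(31/3, 12/4) = 10.33 servings → $4.13.
pasta only: max(31/9, 12/2) = 6 servings → $3.60.
oats + edamame: the both-tight solution has a negative serving — not a feasible corner.
oats + sweet potato: intersection lies outside the first quadrant.
oats + pasta with both tight: 1.394 servings and 2.515 servings → $2.28.
edamame + sweet potato: intersection lies outside the first quadrant.
edamame + pasta with both tight: 1.84 servings and 1.4 servings → $2.50.
sweet potato + pasta with both tight: 1.533 servings and 2.933 servings → $2.37.
The minimum over all feasible corners is $2.28.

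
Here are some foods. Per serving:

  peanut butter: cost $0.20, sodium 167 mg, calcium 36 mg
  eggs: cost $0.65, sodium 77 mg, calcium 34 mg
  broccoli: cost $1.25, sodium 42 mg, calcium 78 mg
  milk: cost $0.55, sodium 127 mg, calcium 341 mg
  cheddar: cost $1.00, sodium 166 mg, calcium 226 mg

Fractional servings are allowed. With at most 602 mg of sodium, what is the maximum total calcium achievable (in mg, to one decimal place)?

1616.4 mg

Calcium per mg sodium: milk 2.685, broccoli 1.857, cheddar 1.361, eggs 0.4416, peanut butter 0.2156.
With no serving limits, spend the whole sodium allowance on milk: 602 mg / 127 mg × 341 mg = 1616.4 mg.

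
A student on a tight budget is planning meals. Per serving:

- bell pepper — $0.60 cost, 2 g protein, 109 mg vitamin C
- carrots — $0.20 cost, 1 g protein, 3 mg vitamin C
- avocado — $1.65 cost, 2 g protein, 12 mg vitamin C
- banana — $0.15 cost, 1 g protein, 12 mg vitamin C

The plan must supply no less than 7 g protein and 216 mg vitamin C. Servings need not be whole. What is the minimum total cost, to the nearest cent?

For a min-cost LP with two ≥-constraints, a basic feasible solution has at most two positive variables.
bell pepper only: max(7/2, 216/109) = 3.5 servings → $2.10.
carrots only: max(7/1, 216/3) = 72 servings → $14.40.
avocado only: max(7/2, 216/12) = 18 servings → $29.70.
banana only: max(7/1, 216/12) = 18 servings → $2.70.
bell pepper + carrots with both tight: 1.893 servings and 3.214 servings → $1.78.
bell pepper + avocado with both tight: 1.794 servings and 1.706 servings → $3.89.
bell pepper + banana with both tight: 1.553 servings and 3.894 servings → $1.52.
carrots + avocado: intersection lies outside the first quadrant.
carrots + banana with both targets exact would need a negative amount; discard.
avocado + banana: the both-tight solution has a negative serving — not a feasible corner.
Cheapest feasible corner: $1.52.

$1.52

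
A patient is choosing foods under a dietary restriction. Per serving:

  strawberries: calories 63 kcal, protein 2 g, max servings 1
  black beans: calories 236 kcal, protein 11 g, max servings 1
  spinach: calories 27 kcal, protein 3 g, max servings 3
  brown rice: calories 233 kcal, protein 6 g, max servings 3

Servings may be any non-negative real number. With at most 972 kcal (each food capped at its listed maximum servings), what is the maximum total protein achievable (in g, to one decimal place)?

Protein per kcal: spinach 0.1111, black beans 0.04661, strawberries 0.03175, brown rice 0.02575.
Take 3 servings of spinach: uses 81 kcal, +9.0 g protein (running total 9.0 g).
Take 1 serving of black beans: uses 236 kcal, +11.0 g protein (running total 20.0 g).
Take 1 serving of strawberries: uses 63 kcal, +2.0 g protein (running total 22.0 g).
Take 2.541 servings of brown rice: uses 592 kcal, +15.2 g protein (running total 37.2 g).
Greedy by best ratio exhausts the calories allowance optimally: 37.2 g.

37.2 g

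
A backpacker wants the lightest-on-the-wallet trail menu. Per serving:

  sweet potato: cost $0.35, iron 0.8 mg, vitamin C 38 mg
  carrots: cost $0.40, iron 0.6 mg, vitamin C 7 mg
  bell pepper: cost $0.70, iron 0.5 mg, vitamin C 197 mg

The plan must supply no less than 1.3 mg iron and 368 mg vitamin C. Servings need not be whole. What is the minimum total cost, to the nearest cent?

An LP optimum is at a vertex; with two nutrient constraints at most two foods are used. Check each candidate.
sweet potato only: max(1.3/0.8, 368/38) = 9.684 servings → $3.39.
carrots only: max(1.3/0.6, 368/7) = 52.57 servings → $21.03.
bell pepper only: max(1.3/0.5, 368/197) = 2.6 servings → $1.82.
sweet potato + carrots: intersection lies outside the first quadrant.
sweet potato + bell pepper with both tight: 0.5202 servings and 1.768 servings → $1.42.
carrots + bell pepper with both tight: 0.6286 servings and 1.846 servings → $1.54.
The minimum over all feasible corners is $1.42.

$1.42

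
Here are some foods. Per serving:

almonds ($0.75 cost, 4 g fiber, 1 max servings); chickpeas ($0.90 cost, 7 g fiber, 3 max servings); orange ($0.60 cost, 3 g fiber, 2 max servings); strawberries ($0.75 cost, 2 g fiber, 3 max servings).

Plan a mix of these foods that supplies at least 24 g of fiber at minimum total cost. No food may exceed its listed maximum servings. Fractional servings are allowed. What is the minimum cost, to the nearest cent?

$3.26

Cost per g of fiber: chickpeas $0.1286, almonds $0.1875, orange $0.2000, strawberries $0.3750.
Take 3 servings of chickpeas: +21.0 g fiber for $2.70 (total $2.70, still need 3.0 g).
Take 0.75 servings of almonds: +3.0 g fiber for $0.56 (total $3.26, still need 0.0 g).
Greedy by cheapest-per-g is optimal for a single linear constraint, so the minimum cost is $3.26.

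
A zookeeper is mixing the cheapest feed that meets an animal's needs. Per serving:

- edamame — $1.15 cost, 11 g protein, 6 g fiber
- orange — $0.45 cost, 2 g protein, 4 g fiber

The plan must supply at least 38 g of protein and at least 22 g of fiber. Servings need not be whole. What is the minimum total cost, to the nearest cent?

$4.08

With two linear requirements the optimum uses one or two foods; enumerate the corners.
edamame only: max(38/11, 22/6) = 3.667 servings → $4.22.
orange only: max(38/2, 22/4) = 19 servings → $8.55.
edamame + orange with both tight: 3.375 servings and 0.4375 servings → $4.08.
Cheapest feasible corner: $4.08.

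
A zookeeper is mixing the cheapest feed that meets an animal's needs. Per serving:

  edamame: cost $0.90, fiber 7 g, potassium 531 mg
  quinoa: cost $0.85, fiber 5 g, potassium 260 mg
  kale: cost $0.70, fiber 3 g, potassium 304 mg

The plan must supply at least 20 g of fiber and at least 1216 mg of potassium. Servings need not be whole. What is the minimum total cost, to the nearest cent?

For a min-cost LP with two ≥-constraints, a basic feasible solution has at most two positive variables.
edamame only: max(20/7, 1216/531) = 2.857 servings → $2.57.
quinoa only: max(20/5, 1216/260) = 4.677 servings → $3.98.
kale only: max(20/3, 1216/304) = 6.667 servings → $4.67.
edamame + quinoa with both tight: 1.054 servings and 2.525 servings → $3.09.
edamame + kale: the both-tight solution has a negative serving — not a feasible corner.
quinoa + kale with both tight: 3.286 servings and 1.189 servings → $3.63.
The minimum over all feasible corners is $2.57.

$2.57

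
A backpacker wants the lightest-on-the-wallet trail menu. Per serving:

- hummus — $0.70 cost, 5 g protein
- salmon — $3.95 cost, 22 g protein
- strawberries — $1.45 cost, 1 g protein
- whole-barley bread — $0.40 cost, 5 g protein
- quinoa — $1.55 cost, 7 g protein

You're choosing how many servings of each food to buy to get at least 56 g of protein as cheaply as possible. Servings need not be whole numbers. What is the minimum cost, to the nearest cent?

$4.48

Cost per g of protein: whole-barley bread $0.0800, hummus $0.1400, salmon $0.1795, quinoa $0.2214, strawberries $1.4500.
With no serving limits, use only whole-barley bread: 56 g / 5 g = 11.2 servings × $0.40 = $4.48.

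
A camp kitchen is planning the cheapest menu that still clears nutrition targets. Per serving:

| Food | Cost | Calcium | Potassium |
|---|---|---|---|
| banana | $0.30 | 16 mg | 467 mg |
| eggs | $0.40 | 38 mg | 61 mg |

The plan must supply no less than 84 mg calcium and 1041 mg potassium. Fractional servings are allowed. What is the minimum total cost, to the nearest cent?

banana only: max(84/16, 1041/467) = 5.25 servings → $1.57.
eggs only: max(84/38, 1041/61) = 17.07 servings → $6.83.
banana + eggs with both tight: 2.053 servings and 1.346 servings → $1.15.
The minimum over all feasible corners is $1.15.

$1.15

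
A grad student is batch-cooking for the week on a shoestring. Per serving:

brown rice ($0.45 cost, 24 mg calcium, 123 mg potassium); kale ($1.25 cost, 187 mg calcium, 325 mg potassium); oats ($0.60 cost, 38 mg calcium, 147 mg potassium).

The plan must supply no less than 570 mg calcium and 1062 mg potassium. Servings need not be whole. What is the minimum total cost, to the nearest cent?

Minimising a linear cost over {calcium ≥ 570, potassium ≥ 1062, servings ≥ 0} — the optimum is at a vertex, using one or two foods.
brown rice only: max(570/24, 1062/123) = 23.75 servings → $10.69.
kale only: max(570/187, 1062/325) = 3.268 servings → $4.08.
oats only: max(570/38, 1062/147) = 15 servings → $9.00.
brown rice + kale with both tight: 0.8778 servings and 2.935 servings → $4.06.
brown rice + oats: intersection lies outside the first quadrant.
kale + oats with both tight: 2.869 servings and 0.8814 servings → $4.12.
Cheapest feasible corner: $4.06.

$4.06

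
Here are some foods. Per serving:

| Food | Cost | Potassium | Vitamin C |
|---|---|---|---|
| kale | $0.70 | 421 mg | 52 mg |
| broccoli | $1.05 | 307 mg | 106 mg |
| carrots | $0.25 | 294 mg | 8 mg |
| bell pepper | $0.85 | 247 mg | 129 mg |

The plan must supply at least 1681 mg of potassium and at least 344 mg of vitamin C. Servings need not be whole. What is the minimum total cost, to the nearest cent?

$2.99

Minimising a linear cost over {potassium ≥ 1681, vitamin C ≥ 344, servings ≥ 0} — the optimum is at a vertex, using one or two foods.
kale only: max(1681/421, 344/52) = 6.615 servings → $4.63.
broccoli only: max(1681/307, 344/106) = 5.476 servings → $5.75.
carrots only: max(1681/294, 344/8) = 43 servings → $10.75.
bell pepper only: max(1681/247, 344/129) = 6.806 servings → $5.78.
kale + broccoli with both tight: 2.532 servings and 2.003 servings → $3.88.
kale + carrots with both targets exact would need a negative amount; discard.
kale + bell pepper with both tight: 3.181 servings and 1.385 servings → $3.40.
broccoli + carrots with both tight: 3.054 servings and 2.528 servings → $3.84.
broccoli + bell pepper with both targets exact would need a negative amount; discard.
carrots + bell pepper with both tight: 3.668 servings and 2.439 servings → $2.99.
So the least-cost plan costs $2.99.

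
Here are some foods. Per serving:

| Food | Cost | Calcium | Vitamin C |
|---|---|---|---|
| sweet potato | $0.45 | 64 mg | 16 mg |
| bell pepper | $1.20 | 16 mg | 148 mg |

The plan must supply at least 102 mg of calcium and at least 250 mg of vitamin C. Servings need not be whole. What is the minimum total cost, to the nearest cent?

A basic optimal solution has at most two foods positive. Try each food alone and each pair with both targets met exactly.
sweet potato only: max(102/64, 250/16) = 15.62 servings → $7.03.
bell pepper only: max(102/16, 250/148) = 6.375 servings → $7.65.
sweet potato + bell pepper with both tight: 1.204 servings and 1.559 servings → $2.41.
So the least-cost plan costs $2.41.

$2.41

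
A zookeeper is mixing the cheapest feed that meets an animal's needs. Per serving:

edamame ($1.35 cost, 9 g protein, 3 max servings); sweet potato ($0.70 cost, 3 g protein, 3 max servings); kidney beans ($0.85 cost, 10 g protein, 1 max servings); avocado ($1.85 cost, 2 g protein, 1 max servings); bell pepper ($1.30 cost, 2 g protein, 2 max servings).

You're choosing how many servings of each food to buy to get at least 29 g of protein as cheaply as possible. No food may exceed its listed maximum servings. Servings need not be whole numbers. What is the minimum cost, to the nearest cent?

Cost per g of protein: kidney beans $0.0850, edamame $0.1500, sweet potato $0.2333, bell pepper $0.6500, avocado $0.9250.
Take 1 serving of kidney beans: +10.0 g protein for $0.85 (total $0.85, still need 19.0 g).
Take 2.111 servings of edamame: +19.0 g protein for $2.85 (total $3.70, still need 0.0 g).
Greedy by cheapest-per-g is optimal for a single linear constraint, so the minimum cost is $3.70.

$3.70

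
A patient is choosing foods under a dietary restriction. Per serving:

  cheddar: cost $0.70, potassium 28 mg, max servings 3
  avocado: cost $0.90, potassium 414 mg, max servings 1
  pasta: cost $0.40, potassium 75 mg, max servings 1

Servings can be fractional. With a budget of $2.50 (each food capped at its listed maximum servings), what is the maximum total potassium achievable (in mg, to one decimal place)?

Potassium per dollar: avocado 460, pasta 187.5, cheddar 40.
Take 1 serving of avocado: spends $0.90, +414.0 mg potassium (running total 414.0 mg).
Take 1 serving of pasta: spends $0.40, +75.0 mg potassium (running total 489.0 mg).
Take 1.714 servings of cheddar: spends $1.20, +48.0 mg potassium (running total 537.0 mg).
Filling greedily by potassium-per-dollar is optimal for one linear limit, giving 537.0 mg.

537.0 mg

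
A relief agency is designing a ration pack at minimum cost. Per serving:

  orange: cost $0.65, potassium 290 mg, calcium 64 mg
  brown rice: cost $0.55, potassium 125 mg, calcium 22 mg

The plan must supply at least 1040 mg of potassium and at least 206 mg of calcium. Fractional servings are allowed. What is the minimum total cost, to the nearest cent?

$2.33

With two linear requirements the optimum uses one or two foods; enumerate the corners.
orange only: max(1040/290, 206/64) = 3.586 servings → $2.33.
brown rice only: max(1040/125, 206/22) = 9.364 servings → $5.15.
orange + brown rice with both tight: 1.772 servings and 4.21 servings → $3.47.
Cheapest feasible corner: $2.33.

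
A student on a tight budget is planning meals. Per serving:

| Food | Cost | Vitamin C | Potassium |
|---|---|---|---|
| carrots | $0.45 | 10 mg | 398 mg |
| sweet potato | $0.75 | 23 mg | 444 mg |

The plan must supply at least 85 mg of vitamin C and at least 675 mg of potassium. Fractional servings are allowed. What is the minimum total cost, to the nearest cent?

$2.77

Two binding constraints pin down two serving amounts, so the optimal mix uses at most two foods. The candidates are each food alone (scaled to the tighter of vitamin C/potassium) and each pair with both constraints tight.
carrots only: max(85/10, 675/398) = 8.5 servings → $3.83.
sweet potato only: max(85/23, 675/444) = 3.696 servings → $2.77.
carrots + sweet potato: intersection lies outside the first quadrant.
So the least-cost plan costs $2.77.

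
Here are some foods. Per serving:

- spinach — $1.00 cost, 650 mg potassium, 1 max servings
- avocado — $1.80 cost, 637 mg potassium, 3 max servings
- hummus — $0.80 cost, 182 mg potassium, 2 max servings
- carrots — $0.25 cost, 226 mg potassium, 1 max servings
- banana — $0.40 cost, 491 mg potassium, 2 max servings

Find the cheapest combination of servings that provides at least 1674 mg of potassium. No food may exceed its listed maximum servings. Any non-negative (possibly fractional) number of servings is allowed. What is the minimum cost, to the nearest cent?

Cost per mg of potassium: banana $0.0008, carrots $0.0011, spinach $0.0015, avocado $0.0028, hummus $0.0044.
Take 2 servings of banana: +982.0 mg potassium for $0.80 (total $0.80, still need 692.0 mg).
Take 1 serving of carrots: +226.0 mg potassium for $0.25 (total $1.05, still need 466.0 mg).
Take 0.7169 servings of spinach: +466.0 mg potassium for $0.72 (total $1.77, still need 0.0 mg).
Greedy by cheapest-per-mg is optimal for a single linear constraint, so the minimum cost is $1.77.

$1.77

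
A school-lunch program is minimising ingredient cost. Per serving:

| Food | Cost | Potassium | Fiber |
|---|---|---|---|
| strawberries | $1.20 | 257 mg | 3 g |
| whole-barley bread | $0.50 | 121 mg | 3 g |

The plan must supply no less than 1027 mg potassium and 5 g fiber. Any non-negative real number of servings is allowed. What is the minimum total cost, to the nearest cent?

$4.24

Two binding constraints pin down two serving amounts, so the optimal mix uses at most two foods. The candidates are each food alone (scaled to the tighter of potassium/fiber) and each pair with both constraints tight.
strawberries only: max(1027/257, 5/3) = 3.996 servings → $4.80.
whole-barley bread only: max(1027/121, 5/3) = 8.488 servings → $4.24.
strawberries + whole-barley bread: the both-tight solution has a negative serving — not a feasible corner.
Cheapest feasible corner: $4.24.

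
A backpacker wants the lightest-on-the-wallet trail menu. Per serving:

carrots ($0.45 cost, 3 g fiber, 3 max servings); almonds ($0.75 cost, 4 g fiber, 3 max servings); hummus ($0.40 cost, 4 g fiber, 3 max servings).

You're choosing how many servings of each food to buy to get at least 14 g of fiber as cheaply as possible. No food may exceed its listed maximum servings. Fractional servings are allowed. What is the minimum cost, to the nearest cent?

$1.50

Cost per g of fiber: hummus $0.1000, carrots $0.1500, almonds $0.1875.
Take 3 servings of hummus: +12.0 g fiber for $1.20 (total $1.20, still need 2.0 g).
Take 0.6667 servings of carrots: +2.0 g fiber for $0.30 (total $1.50, still need 0.0 g).
Filling from the cheapest source first is optimal under one linear minimum: $1.50.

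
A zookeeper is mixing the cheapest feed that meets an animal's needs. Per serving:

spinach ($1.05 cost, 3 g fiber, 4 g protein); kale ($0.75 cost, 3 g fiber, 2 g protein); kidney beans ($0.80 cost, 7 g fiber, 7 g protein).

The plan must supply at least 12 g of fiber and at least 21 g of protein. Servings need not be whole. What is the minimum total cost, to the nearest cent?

Compare the cost at each extreme point of the feasible region.
spinach only: max(12/3, 21/4) = 5.25 servings → $5.51.
kale only: max(12/3, 21/2) = 10.5 servings → $7.88.
kidney beans only: max(12/7, 21/7) = 3 servings → $2.40.
spinach + kale: the both-tight solution has a negative serving — not a feasible corner.
spinach + kidney beans: intersection lies outside the first quadrant.
kale + kidney beans: the both-tight solution has a negative serving — not a feasible corner.
The minimum over all feasible corners is $2.40.

$2.40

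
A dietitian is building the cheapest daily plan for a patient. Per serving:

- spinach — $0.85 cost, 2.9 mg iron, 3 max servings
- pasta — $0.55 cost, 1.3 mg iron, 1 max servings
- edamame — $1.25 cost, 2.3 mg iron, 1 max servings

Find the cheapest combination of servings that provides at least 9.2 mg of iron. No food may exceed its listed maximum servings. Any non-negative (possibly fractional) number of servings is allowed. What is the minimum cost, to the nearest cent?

Cost per mg of iron: spinach $0.2931, pasta $0.4231, edamame $0.5435.
Take 3 servings of spinach: +8.7 mg iron for $2.55 (total $2.55, still need 0.5 mg).
Take 0.3846 servings of pasta: +0.5 mg iron for $0.21 (total $2.76, still need 0.0 mg).
Greedy by cheapest-per-mg is optimal for a single linear constraint, so the minimum cost is $2.76.

$2.76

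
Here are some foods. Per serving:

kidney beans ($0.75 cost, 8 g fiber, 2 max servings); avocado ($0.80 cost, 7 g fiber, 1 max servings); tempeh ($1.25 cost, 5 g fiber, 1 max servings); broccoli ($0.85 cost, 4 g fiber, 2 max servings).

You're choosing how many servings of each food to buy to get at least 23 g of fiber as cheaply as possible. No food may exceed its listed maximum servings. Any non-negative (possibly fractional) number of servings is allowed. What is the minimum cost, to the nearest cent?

$2.30

Cost per g of fiber: kidney beans $0.0938, avocado $0.1143, broccoli $0.2125, tempeh $0.2500.
Take 2 servings of kidney beans: +16.0 g fiber for $1.50 (total $1.50, still need 7.0 g).
Take 1 serving of avocado: +7.0 g fiber for $0.80 (total $2.30, still need 0.0 g).
Greedy by cheapest-per-g is optimal for a single linear constraint, so the minimum cost is $2.30.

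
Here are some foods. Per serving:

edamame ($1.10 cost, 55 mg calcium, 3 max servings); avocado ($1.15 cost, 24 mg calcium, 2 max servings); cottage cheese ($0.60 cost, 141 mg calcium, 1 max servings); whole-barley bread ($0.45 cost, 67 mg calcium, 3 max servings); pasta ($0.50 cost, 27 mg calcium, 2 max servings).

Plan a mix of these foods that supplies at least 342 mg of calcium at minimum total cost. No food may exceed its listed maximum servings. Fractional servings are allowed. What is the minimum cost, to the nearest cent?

Cost per mg of calcium: cottage cheese $0.0043, whole-barley bread $0.0067, pasta $0.0185, edamame $0.0200, avocado $0.0479.
Take 1 serving of cottage cheese: +141.0 mg calcium for $0.60 (total $0.60, still need 201.0 mg).
Take 3 servings of whole-barley bread: +201.0 mg calcium for $1.35 (total $1.95, still need 0.0 mg).
Greedy by cheapest-per-mg is optimal for a single linear constraint, so the minimum cost is $1.95.

$1.95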